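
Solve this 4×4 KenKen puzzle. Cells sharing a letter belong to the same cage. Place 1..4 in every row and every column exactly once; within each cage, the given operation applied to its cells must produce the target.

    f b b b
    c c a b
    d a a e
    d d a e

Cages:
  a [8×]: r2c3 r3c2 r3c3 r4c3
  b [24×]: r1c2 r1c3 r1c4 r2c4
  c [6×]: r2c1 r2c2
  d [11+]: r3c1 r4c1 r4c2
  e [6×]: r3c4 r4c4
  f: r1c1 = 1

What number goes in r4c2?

4

Cage f is given, leaving r1c1 = 1.
Cage d has sum 11, leaving r3c1 = 4.
Cage a needs product 8, leaving r3c2 = 1.
Row 3 now contains 4, leaving r3c3 = 2.
Row 3 already has 2, so r3c4 = 3.
The 3 cells of cage d must have sum 11, leaving r4c1 = 3.
Cage d needs sum 11; hence r4c2 = 4.
Row 4 now contains 4, leaving r4c3 = 1.
Column 4 already has 3, so r4c4 = 2.
The 4 cells of cage b must have product 24; hence r1c2 = 2.
Cage b needs product 24; hence r1c3 = 3.
Column 4 already has 2, which forces r1c4 = 4.
Column 1 already has 3, so r2c1 = 2.
The two cells of cage c must have product 6; hence r2c2 = 3.
Column 3 now contains 1, so r2c3 = 4.
Cage b has product 24, which forces r2c4 = 1.
Filled in: 1 2 3 4 / 2 3 4 1 / 4 1 2 3 / 3 4 1 2.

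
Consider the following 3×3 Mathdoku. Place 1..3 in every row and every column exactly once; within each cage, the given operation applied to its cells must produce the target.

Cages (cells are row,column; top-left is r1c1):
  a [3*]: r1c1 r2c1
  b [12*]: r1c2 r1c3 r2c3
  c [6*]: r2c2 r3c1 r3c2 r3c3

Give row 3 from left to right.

The 3 cells of cage b must have product 12, which forces r1c2 = 2.
The 3 cells of cage b must have product 12, which forces r1c3 = 3.
Cage c needs product 6, which forces r2c2 = 1.
Cage b needs product 12, so r2c3 = 2.
Column 2 now contains 2, so r3c2 = 3.
Column 3 already has 2, so r3c3 = 1.
Row 1 now contains 3, which forces r1c1 = 1.
1 is placed in row 2, so r2c1 = 3.
Row 3 now contains 1, which forces r3c1 = 2.
The full grid is 1 2 3 / 3 1 2 / 2 3 1.

2 3 1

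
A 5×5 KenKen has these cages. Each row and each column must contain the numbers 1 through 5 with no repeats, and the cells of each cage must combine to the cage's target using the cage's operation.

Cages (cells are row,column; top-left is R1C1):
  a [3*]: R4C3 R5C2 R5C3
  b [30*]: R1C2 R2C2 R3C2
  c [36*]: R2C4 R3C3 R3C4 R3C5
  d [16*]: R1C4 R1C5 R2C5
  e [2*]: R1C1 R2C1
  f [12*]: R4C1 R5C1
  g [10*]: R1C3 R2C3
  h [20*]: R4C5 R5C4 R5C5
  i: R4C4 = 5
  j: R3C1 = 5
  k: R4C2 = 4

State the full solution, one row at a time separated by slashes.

Cage c has product 36, so R2C4 = 3.
Cage j is given, leaving R3C1 = 5.
K is a freebie, which forces R4C2 = 4.
Cage a has product 3, which forces R4C3 = 1.
Cage i is a single given cell, which forces R4C4 = 5.
5 is placed in row 4, leaving R4C5 = 2.
The 3 cells of cage a must have product 3; hence R5C2 = 1.
The 3 cells of cage a must have product 3; hence R5C3 = 3.
The 3 cells of cage d must have product 16, leaving R1C4 = 4.
Cage d needs product 16, so R1C5 = 1.
2 is placed in column 5; hence R2C5 = 4.
Column 3 already has 3, which forces R3C3 = 4.
Cage c needs product 36, which forces R3C4 = 1.
Cage c has product 36, so R3C5 = 3.
Row 4 now contains 4, so R4C1 = 3.
Row 5 already has 3, which forces R5C1 = 4.
Cage h needs product 20, which forces R5C4 = 2.
Cage h has product 20, leaving R5C5 = 5.
Row 1 now contains 1, which forces R1C1 = 2.
The 3 cells of cage b must have product 30, leaving R1C2 = 3.
2 is placed in row 1, which forces R1C3 = 5.
Cage e's pair has product 2, so R2C1 = 1.
Cage b has product 30; hence R2C2 = 5.
Column 3 already has 5, so R2C3 = 2.
3 is placed in row 3, leaving R3C2 = 2.

2 3 5 4 1 / 1 5 2 3 4 / 5 2 4 1 3 / 3 4 1 5 2 / 4 1 3 2 5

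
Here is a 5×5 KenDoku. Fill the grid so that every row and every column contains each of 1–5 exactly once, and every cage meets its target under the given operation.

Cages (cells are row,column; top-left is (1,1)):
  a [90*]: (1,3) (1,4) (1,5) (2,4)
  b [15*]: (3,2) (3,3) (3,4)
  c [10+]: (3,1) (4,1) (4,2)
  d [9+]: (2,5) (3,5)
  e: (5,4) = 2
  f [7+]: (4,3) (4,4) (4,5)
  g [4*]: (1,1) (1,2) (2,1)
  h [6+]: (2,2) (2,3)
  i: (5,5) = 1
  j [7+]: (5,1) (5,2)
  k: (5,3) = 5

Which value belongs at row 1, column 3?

Cage a needs product 90, so (2,4) = 3.
Cage k is a single given cell, leaving (5,3) = 5.
E is a freebie, leaving (5,4) = 2.
I is a freebie, which forces (5,5) = 1.
Column 4 now contains 2, leaving (1,4) = 5.
Column 4 now contains 5, which forces (3,4) = 1.
Column 4 now contains 1, leaving (4,4) = 4.
Row 4 now contains 4, so (4,5) = 2.
Cage a has product 90, leaving (1,3) = 2.
Column 5 already has 2; hence (1,5) = 3.
Cage b has product 15, so (3,2) = 5.
1 is placed in row 3, which forces (3,3) = 3.
Row 3 already has 5, which forces (3,5) = 4.
Row 4 already has 2; hence (4,3) = 1.
The 3 cells of cage g must have product 4, which forces (1,1) = 4.
Row 1 already has 2, so (1,2) = 1.
Cage g needs product 4, leaving (2,1) = 1.
Cage h's pair has sum 6; hence (2,2) = 2.
1 is placed in column 3, leaving (2,3) = 4.
Column 5 already has 4; hence (2,5) = 5.
4 is placed in row 3, leaving (3,1) = 2.
Cage c needs sum 10, leaving (4,1) = 5.
1 is placed in row 4, which forces (4,2) = 3.
Column 1 now contains 4, leaving (5,1) = 3.
3 is placed in column 2, so (5,2) = 4.
Filled in: 4 1 2 5 3 / 1 2 4 3 5 / 2 5 3 1 4 / 5 3 1 4 2 / 3 4 5 2 1.

2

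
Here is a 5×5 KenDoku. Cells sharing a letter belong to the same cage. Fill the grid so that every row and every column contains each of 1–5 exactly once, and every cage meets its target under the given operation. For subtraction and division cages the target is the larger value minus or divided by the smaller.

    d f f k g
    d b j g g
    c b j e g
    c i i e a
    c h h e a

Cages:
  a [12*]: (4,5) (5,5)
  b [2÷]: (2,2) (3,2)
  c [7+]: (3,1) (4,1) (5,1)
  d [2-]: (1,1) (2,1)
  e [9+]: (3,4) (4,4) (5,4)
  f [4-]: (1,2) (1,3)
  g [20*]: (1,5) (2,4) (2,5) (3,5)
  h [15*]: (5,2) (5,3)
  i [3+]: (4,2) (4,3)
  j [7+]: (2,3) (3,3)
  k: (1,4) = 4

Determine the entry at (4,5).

3

Cage k is a single given cell, which forces (1,4) = 4.
Row 1 needs a 3, and only (1,1) is open for it.
The only place for 2 in row 1 is (1,5).
Cage g needs product 20, leaving (2,4) = 2.
The two cells of cage b must have quotient 2, which forces (3,2) = 2.
Column 2 now contains 2, which forces (4,2) = 1.
Row 4 now contains 1; hence (4,3) = 2.
Column 2 already has 1, which forces (1,2) = 5.
Cage f's pair has difference 4, so (1,3) = 1.
Column 2 already has 1, so (2,2) = 4.
Row 2 now contains 4, which forces (2,3) = 3.
The 3 cells of cage c must have sum 7, so (3,1) = 1.
3 is placed in column 3; hence (3,3) = 4.
Row 3 now contains 1, which forces (3,5) = 5.
Row 4 already has 2, which forces (4,1) = 4.
Row 4 already has 4, leaving (4,5) = 3.
The 3 cells of cage c must have sum 7, so (5,1) = 2.
Column 2 already has 5, so (5,2) = 3.
3 is placed in column 3, which forces (5,3) = 5.
Row 5 already has 5, leaving (5,4) = 1.
Column 5 already has 3, so (5,5) = 4.
Column 1 now contains 1; hence (2,1) = 5.
Column 5 now contains 5, which forces (2,5) = 1.
Row 3 now contains 5, leaving (3,4) = 3.
3 is placed in row 4, which forces (4,4) = 5.
Completed grid: 3 5 1 4 2 / 5 4 3 2 1 / 1 2 4 3 5 / 4 1 2 5 3 / 2 3 5 1 4.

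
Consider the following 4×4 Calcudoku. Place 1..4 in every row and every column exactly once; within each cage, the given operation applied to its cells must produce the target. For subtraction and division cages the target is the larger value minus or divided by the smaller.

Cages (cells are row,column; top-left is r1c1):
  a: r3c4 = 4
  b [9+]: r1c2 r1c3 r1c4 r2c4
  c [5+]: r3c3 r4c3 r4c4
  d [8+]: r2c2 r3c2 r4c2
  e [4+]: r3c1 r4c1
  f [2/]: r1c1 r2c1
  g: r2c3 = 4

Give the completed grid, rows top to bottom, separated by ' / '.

Cage g is a single given cell, leaving r2c3 = 4.
Cage a is a single given cell, leaving r3c4 = 4.
The 3 cells of cage d must have sum 8, which forces r4c2 = 4.
The 4 cells of cage b must have sum 9; hence r2c4 = 3.
Row 2 now contains 3; hence r2c2 = 1.
The 3 cells of cage d must have sum 8, leaving r3c2 = 3.
3 is placed in column 2, so r1c2 = 2.
Cage b needs sum 9; hence r1c3 = 3.
Cage b needs sum 9, leaving r1c4 = 1.
Row 2 now contains 1, leaving r2c1 = 2.
Row 3 now contains 3, so r3c1 = 1.
1 is placed in row 3, leaving r3c3 = 2.
The two cells of cage e must have sum 4, so r4c1 = 3.
Column 3 already has 3; hence r4c3 = 1.
Column 4 now contains 1, leaving r4c4 = 2.
1 is placed in row 1, so r1c1 = 4.

4 2 3 1 / 2 1 4 3 / 1 3 2 4 / 3 4 1 2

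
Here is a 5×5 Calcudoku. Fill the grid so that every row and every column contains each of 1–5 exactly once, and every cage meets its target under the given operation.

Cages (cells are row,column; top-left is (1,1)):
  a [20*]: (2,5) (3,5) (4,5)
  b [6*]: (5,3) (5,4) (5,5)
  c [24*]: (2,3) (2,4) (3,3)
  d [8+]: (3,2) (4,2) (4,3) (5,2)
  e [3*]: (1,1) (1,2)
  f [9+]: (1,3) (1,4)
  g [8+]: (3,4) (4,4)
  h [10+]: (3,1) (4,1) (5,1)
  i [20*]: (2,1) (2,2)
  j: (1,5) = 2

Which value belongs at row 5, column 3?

Cage j is given; hence (1,5) = 2.
Row 2 needs a 1, and only (2,5) is open for it.
1 is placed in column 5; hence (5,5) = 3.
The only place for 5 in row 5 is (5,1).
Column 1 already has 5, which forces (2,1) = 4.
Cage i's pair has product 20; hence (2,2) = 5.
The 3 cells of cage c must have product 24; hence (3,3) = 4.
4 is placed in row 3, leaving (3,5) = 5.
5 is placed in column 5, leaving (4,5) = 4.
4 is placed in column 3, which forces (1,3) = 5.
The two cells of cage f must have sum 9, leaving (1,4) = 4.
Row 3 already has 5, so (3,4) = 3.
The two cells of cage g must have sum 8, which forces (4,4) = 5.
The 3 cells of cage c must have product 24, so (2,3) = 3.
Column 4 now contains 3, so (2,4) = 2.
Row 3 already has 3, so (3,1) = 2.
Row 3 already has 2; hence (3,2) = 1.
Cage h needs sum 10; hence (4,1) = 3.
Row 4 already has 3, leaving (4,2) = 2.
2 is placed in row 4, which forces (4,3) = 1.
Column 2 already has 2; hence (5,2) = 4.
Column 3 now contains 1, which forces (5,3) = 2.
Column 4 already has 2; hence (5,4) = 1.
3 is placed in column 1, so (1,1) = 1.
1 is placed in column 2, so (1,2) = 3.
Filled in: 1 3 5 4 2 / 4 5 3 2 1 / 2 1 4 3 5 / 3 2 1 5 4 / 5 4 2 1 3.

2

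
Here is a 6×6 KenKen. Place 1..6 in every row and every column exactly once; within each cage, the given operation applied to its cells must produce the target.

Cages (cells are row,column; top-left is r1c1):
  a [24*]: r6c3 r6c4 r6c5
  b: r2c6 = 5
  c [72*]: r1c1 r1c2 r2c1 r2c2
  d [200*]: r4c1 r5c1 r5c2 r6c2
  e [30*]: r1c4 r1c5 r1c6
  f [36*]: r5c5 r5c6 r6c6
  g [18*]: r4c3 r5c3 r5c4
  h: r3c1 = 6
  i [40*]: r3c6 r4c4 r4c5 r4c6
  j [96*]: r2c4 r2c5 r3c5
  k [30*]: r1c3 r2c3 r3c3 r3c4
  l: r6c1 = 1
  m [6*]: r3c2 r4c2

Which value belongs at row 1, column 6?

The 3 cells of cage j must have product 96; hence r2c4 = 4.
The 3 cells of cage j must have product 96; hence r2c5 = 6.
Cage b is given, leaving r2c6 = 5.
Cage h is a single given cell; hence r3c1 = 6.
Cage j has product 96; hence r3c5 = 4.
Cage l is a single given cell, leaving r6c1 = 1.
Cage i needs product 40, so r4c6 = 4.
The 3 cells of cage a must have product 24, which forces r6c3 = 4.
In row 6, 5 can only go at r6c2, so r6c2 = 5.
The only place for 5 in row 5 is r5c1.
5 is placed in column 1; hence r4c1 = 2.
The 4 cells of cage d must have product 200, leaving r5c2 = 4.
The 4 cells of cage c must have product 72, which forces r1c1 = 4.
Column 1 now contains 2, leaving r2c1 = 3.
Cage i has product 40, leaving r3c6 = 2.
Row 3 now contains 2; hence r3c2 = 1.
Cage m's pair has product 6, which forces r4c2 = 6.
The 3 cells of cage f must have product 36; hence r5c5 = 2.
Column 5 now contains 2; hence r6c5 = 3.
Row 6 now contains 3, so r6c6 = 6.
Column 2 now contains 6; hence r1c2 = 3.
The 3 cells of cage e must have product 30, so r1c5 = 5.
Row 1 already has 3; hence r1c6 = 1.
Column 2 already has 1; hence r2c2 = 2.
Row 2 now contains 2; hence r2c3 = 1.
1 is placed in column 3, leaving r4c3 = 3.
Column 5 now contains 5, which forces r4c5 = 1.
Column 3 already has 3, leaving r5c3 = 6.
6 is placed in column 6, leaving r5c6 = 3.
Row 6 now contains 3, which forces r6c4 = 2.
1 is placed in row 1; hence r1c3 = 2.
Column 4 now contains 2, which forces r1c4 = 6.
Column 3 already has 3, which forces r3c3 = 5.
Cage k needs product 30, which forces r3c4 = 3.
Row 4 already has 1, which forces r4c4 = 5.
Row 5 now contains 3, which forces r5c4 = 1.
Completed grid: 4 3 2 6 5 1 / 3 2 1 4 6 5 / 6 1 5 3 4 2 / 2 6 3 5 1 4 / 5 4 6 1 2 3 / 1 5 4 2 3 6.

1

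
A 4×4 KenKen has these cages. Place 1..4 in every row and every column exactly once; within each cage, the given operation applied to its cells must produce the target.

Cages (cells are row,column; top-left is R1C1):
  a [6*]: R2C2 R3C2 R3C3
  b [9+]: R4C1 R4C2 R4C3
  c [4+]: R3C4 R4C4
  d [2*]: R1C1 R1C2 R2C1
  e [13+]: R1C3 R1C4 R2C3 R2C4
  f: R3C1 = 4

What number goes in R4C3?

Cage d has product 2, so R1C1 = 2.
Cage d has product 2; hence R1C2 = 1.
Cage d has product 2, which forces R2C1 = 1.
Cage f is a single given cell, leaving R3C1 = 4.
Column 1 now contains 4; hence R4C1 = 3.
Row 4 now contains 3; hence R4C4 = 1.
Cage a has product 6, leaving R3C3 = 1.
1 is placed in column 4, leaving R3C4 = 3.
Cage e has sum 13, leaving R1C3 = 3.
3 is placed in column 4, so R1C4 = 4.
The 3 cells of cage a must have product 6, leaving R2C2 = 3.
Cage e needs sum 13, which forces R2C3 = 4.
Cage e has sum 13, leaving R2C4 = 2.
3 is placed in row 3, so R3C2 = 2.
2 is placed in column 2, leaving R4C2 = 4.
Column 3 already has 4, leaving R4C3 = 2.
Filled in: 2 1 3 4 / 1 3 4 2 / 4 2 1 3 / 3 4 2 1.

2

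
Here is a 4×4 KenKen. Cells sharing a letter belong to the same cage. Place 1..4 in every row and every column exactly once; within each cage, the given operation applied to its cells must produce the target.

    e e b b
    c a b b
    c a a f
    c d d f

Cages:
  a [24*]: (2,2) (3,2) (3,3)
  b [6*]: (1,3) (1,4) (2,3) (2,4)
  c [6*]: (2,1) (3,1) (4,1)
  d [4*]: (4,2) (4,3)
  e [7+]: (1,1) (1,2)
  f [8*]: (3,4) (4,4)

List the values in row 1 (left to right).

The only place for 4 in row 2 is (2,2).
The two cells of cage e must have sum 7; hence (1,1) = 4.
4 is placed in column 2, so (1,2) = 3.
Column 2 already has 3, which forces (3,2) = 2.
Row 3 already has 2, which forces (3,3) = 3.
Row 3 already has 2, which forces (3,4) = 4.
4 is placed in column 2, which forces (4,2) = 1.
Cage d's pair has product 4, so (4,3) = 4.
Column 4 already has 4, so (4,4) = 2.
Cage b has product 6, leaving (1,3) = 2.
Column 4 already has 2, so (1,4) = 1.
Cage c has product 6, which forces (2,1) = 2.
Cage b has product 6; hence (2,3) = 1.
Cage b has product 6, leaving (2,4) = 3.
3 is placed in row 3; hence (3,1) = 1.
Row 4 now contains 2, which forces (4,1) = 3.
Completed grid: 4 3 2 1 / 2 4 1 3 / 1 2 3 4 / 3 1 4 2.

4 3 2 1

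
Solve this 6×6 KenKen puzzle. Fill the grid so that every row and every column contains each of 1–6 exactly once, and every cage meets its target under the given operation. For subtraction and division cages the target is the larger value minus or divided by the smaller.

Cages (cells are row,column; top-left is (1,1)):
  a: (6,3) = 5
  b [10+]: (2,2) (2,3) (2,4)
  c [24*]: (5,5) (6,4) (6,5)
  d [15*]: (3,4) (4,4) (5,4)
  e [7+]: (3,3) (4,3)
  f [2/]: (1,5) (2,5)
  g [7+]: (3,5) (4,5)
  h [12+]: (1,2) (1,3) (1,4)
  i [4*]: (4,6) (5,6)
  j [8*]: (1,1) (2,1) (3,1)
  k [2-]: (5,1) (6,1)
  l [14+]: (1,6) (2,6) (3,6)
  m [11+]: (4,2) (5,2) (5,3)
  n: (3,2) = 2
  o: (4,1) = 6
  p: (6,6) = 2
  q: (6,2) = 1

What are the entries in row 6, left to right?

N is a freebie, so (3,2) = 2.
Cage o is a single given cell, leaving (4,1) = 6.
Cage q is a single given cell, which forces (6,2) = 1.
Cage a is a single given cell, leaving (6,3) = 5.
P is a freebie; hence (6,6) = 2.
Row 4 needs a 2, and only (4,5) is open for it.
Cage g needs two cells with sum 7, so (3,5) = 5.
2 is placed in column 5; hence (5,5) = 1.
Row 5 now contains 1; hence (5,6) = 4.
4 is placed in column 6, leaving (4,6) = 1.
Cage d has product 15, leaving (3,4) = 1.
Row 3 already has 1; hence (3,1) = 4.
Row 3 already has 4, leaving (3,3) = 3.
Row 3 now contains 3; hence (3,6) = 6.
Column 3 now contains 3; hence (4,3) = 4.
Column 3 now contains 3, so (5,3) = 2.
Column 1 already has 4, which forces (6,1) = 3.
2 is placed in column 3; hence (2,3) = 1.
Row 4 already has 4; hence (4,2) = 3.
3 is placed in row 4; hence (4,4) = 5.
2 is placed in row 5; hence (5,1) = 5.
Cage m has sum 11, so (5,2) = 6.
Column 4 now contains 5, so (5,4) = 3.
Cage j has product 8, which forces (1,1) = 1.
The 3 cells of cage h must have sum 12, which forces (1,2) = 4.
Column 3 now contains 1, which forces (1,3) = 6.
The 3 cells of cage h must have sum 12, so (1,4) = 2.
Row 1 already has 6; hence (1,5) = 3.
3 is placed in row 1, so (1,6) = 5.
Row 2 already has 1, leaving (2,1) = 2.
Cage b has sum 10; hence (2,2) = 5.
Cage b has sum 10; hence (2,4) = 4.
3 is placed in column 5; hence (2,5) = 6.
5 is placed in column 6; hence (2,6) = 3.
Column 4 already has 4; hence (6,4) = 6.
Column 5 already has 6; hence (6,5) = 4.
Completed grid: 1 4 6 2 3 5 / 2 5 1 4 6 3 / 4 2 3 1 5 6 / 6 3 4 5 2 1 / 5 6 2 3 1 4 / 3 1 5 6 4 2.

3 1 5 6 4 2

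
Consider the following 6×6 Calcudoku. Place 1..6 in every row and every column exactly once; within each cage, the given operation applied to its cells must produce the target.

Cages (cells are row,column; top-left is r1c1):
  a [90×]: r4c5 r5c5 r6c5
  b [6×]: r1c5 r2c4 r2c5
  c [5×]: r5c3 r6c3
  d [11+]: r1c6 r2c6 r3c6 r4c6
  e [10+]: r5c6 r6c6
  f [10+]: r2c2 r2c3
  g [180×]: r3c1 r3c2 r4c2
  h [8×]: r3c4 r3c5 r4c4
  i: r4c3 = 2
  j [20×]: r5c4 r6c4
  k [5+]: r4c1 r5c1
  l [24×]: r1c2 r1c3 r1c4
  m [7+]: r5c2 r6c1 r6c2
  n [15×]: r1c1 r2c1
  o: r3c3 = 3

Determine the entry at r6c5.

The 3 cells of cage g must have product 180, so r3c1 = 6.
Cage g has product 180, which forces r3c2 = 5.
Cage o is given, leaving r3c3 = 3.
The 3 cells of cage g must have product 180, which forces r4c2 = 6.
Cage i is given; hence r4c3 = 2.
6 is placed in column 2, which forces r2c2 = 4.
The two cells of cage f must have sum 10, leaving r2c3 = 6.
Cage l has product 24, leaving r1c3 = 4.
In row 1, 6 can only go at r1c4, so r1c4 = 6.
Cage l needs product 24; hence r1c2 = 1.
Cage m has sum 7, leaving r5c2 = 2.
Cage m has sum 7, leaving r6c1 = 2.
Cage m needs sum 7, which forces r6c2 = 3.
In row 5, 3 can only go at r5c5, so r5c5 = 3.
Column 5 now contains 3; hence r1c5 = 2.
Cage b needs product 6, which forces r2c4 = 3.
Cage b has product 6, which forces r2c5 = 1.
1 is placed in column 5, leaving r3c5 = 4.
Column 5 now contains 3, which forces r4c5 = 5.
The 3 cells of cage a must have product 90, which forces r6c5 = 6.
6 is placed in row 6, so r6c6 = 4.
The two cells of cage n must have product 15, so r1c1 = 3.
Row 1 now contains 3, so r1c6 = 5.
Row 2 now contains 3, so r2c1 = 5.
Column 6 already has 5; hence r2c6 = 2.
Cage h has product 8, leaving r3c4 = 2.
Column 6 already has 2; hence r3c6 = 1.
Cage h has product 8, so r4c4 = 1.
Column 6 now contains 1, so r4c6 = 3.
Cage j's pair has product 20, which forces r5c4 = 4.
4 is placed in column 6, so r5c6 = 6.
Row 6 already has 4, so r6c4 = 5.
1 is placed in row 4, so r4c1 = 4.
4 is placed in row 5, which forces r5c1 = 1.
Cage c's pair has product 5, which forces r5c3 = 5.
Row 6 now contains 5, leaving r6c3 = 1.
Completed grid: 3 1 4 6 2 5 / 5 4 6 3 1 2 / 6 5 3 2 4 1 / 4 6 2 1 5 3 / 1 2 5 4 3 6 / 2 3 1 5 6 4.

6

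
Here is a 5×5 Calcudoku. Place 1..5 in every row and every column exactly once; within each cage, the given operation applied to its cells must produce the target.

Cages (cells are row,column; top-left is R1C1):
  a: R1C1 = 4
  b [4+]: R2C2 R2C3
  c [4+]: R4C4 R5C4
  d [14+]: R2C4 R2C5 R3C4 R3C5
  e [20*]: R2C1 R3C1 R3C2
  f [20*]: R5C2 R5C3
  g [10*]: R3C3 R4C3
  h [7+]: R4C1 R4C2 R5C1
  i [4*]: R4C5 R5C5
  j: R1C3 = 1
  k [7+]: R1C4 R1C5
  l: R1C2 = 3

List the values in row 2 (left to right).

Cage a is given, so R1C1 = 4.
L is a freebie, so R1C2 = 3.
Cage j is given, so R1C3 = 1.
Column 2 now contains 3, which forces R2C2 = 1.
Column 3 already has 1, so R2C3 = 3.
The only place for 5 in row 4 is R4C3.
Column 3 now contains 5; hence R3C3 = 2.
The two cells of cage f must have product 20, which forces R5C2 = 5.
Column 3 now contains 5, leaving R5C3 = 4.
4 is placed in row 5, leaving R5C5 = 1.
The 3 cells of cage e must have product 20, leaving R2C1 = 5.
Cage e has product 20, leaving R3C1 = 1.
Row 3 already has 2, which forces R3C2 = 4.
1 is placed in column 1, leaving R4C1 = 3.
Column 2 already has 4, so R4C2 = 2.
The two cells of cage c must have sum 4, which forces R4C4 = 1.
Column 5 now contains 1, leaving R4C5 = 4.
Row 5 already has 1, which forces R5C1 = 2.
Row 5 already has 1, which forces R5C4 = 3.
The 4 cells of cage d must have sum 14, leaving R2C4 = 4.
4 is placed in column 5, so R2C5 = 2.
Column 4 already has 3; hence R3C4 = 5.
The 4 cells of cage d must have sum 14, leaving R3C5 = 3.
Column 4 now contains 5, which forces R1C4 = 2.
Column 5 now contains 2; hence R1C5 = 5.
The full grid is 4 3 1 2 5 / 5 1 3 4 2 / 1 4 2 5 3 / 3 2 5 1 4 / 2 5 4 3 1.

5 1 3 4 2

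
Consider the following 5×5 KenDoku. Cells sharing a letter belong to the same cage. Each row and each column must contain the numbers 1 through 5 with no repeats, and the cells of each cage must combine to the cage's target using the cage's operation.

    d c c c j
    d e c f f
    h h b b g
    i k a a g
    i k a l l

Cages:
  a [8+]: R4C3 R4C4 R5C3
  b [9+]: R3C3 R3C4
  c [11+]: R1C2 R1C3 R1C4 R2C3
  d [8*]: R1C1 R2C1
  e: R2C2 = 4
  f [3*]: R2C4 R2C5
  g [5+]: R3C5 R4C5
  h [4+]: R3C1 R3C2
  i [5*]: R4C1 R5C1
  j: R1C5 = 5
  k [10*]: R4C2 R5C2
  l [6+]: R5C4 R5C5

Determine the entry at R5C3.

3

Cage j is a single given cell, so R1C5 = 5.
Cage e is given, which forces R2C2 = 4.
The two cells of cage d must have product 8; hence R1C1 = 4.
4 is placed in row 2, so R2C1 = 2.
The 4 cells of cage c must have sum 11, so R2C3 = 5.
Column 3 now contains 5, leaving R3C3 = 4.
Row 3 now contains 4, so R3C4 = 5.
Row 3 needs a 2, and only R3C5 is open for it.
Cage g's pair has sum 5; hence R4C5 = 3.
Cage l's pair has sum 6; hence R5C4 = 2.
2 is placed in column 5, so R5C5 = 4.
Cage f's pair has product 3; hence R2C4 = 3.
Column 5 now contains 3, leaving R2C5 = 1.
The two cells of cage k must have product 10, leaving R4C2 = 2.
The 3 cells of cage a must have sum 8, so R4C3 = 1.
Row 4 already has 3, so R4C4 = 4.
2 is placed in row 5, which forces R5C2 = 5.
The 3 cells of cage a must have sum 8, so R5C3 = 3.
Cage c has sum 11; hence R1C2 = 3.
Column 3 now contains 3, which forces R1C3 = 2.
3 is placed in column 4, which forces R1C4 = 1.
3 is placed in column 2, so R3C2 = 1.
Row 4 already has 1, leaving R4C1 = 5.
Row 5 already has 5, so R5C1 = 1.
Row 3 now contains 1, leaving R3C1 = 3.
Completed grid: 4 3 2 1 5 / 2 4 5 3 1 / 3 1 4 5 2 / 5 2 1 4 3 / 1 5 3 2 4.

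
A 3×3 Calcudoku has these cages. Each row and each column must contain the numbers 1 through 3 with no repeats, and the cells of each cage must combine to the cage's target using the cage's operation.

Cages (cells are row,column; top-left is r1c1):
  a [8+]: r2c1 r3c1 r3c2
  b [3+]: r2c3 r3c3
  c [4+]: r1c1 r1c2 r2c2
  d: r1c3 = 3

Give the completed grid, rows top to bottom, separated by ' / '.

Cage c has sum 4; hence r1c1 = 1.
Cage c has sum 4, leaving r1c2 = 2.
D is a freebie; hence r1c3 = 3.
Cage a has sum 8, leaving r2c1 = 3.
Cage c has sum 4, leaving r2c2 = 1.
Row 2 now contains 1, so r2c3 = 2.
The 3 cells of cage a must have sum 8; hence r3c1 = 2.
Cage a needs sum 8, which forces r3c2 = 3.
Column 3 already has 2, which forces r3c3 = 1.

1 2 3 / 3 1 2 / 2 3 1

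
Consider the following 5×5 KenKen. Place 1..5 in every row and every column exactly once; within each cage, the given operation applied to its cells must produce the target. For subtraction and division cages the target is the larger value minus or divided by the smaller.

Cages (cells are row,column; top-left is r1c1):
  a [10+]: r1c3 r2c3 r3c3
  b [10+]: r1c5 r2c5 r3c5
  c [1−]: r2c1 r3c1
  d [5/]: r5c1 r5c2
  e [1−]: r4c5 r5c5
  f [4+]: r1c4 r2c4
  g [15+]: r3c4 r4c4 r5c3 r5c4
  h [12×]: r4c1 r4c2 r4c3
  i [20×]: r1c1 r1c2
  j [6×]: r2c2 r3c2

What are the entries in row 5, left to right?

Row 3 needs a 1, and only r3c1 is open for it.
Cage c needs two cells with difference 1; hence r2c1 = 2.
2 is placed in row 2; hence r2c2 = 3.
Row 2 now contains 3, so r2c4 = 1.
Column 2 now contains 3; hence r3c2 = 2.
1 is placed in column 1, which forces r5c1 = 5.
Cage d needs two cells with quotient 5, which forces r5c2 = 1.
Column 1 already has 5, which forces r1c1 = 4.
Cage i's pair has product 20, so r1c2 = 5.
Column 4 already has 1, so r1c4 = 3.
Cage h needs product 12, so r4c1 = 3.
1 is placed in column 2, so r4c2 = 4.
The 3 cells of cage h must have product 12, which forces r4c3 = 1.
Row 4 now contains 4, leaving r4c4 = 5.
Row 4 already has 5; hence r4c5 = 2.
Column 3 already has 1, so r1c3 = 2.
Column 5 already has 2, so r1c5 = 1.
Cage a has sum 10, so r2c3 = 5.
Row 2 already has 5; hence r2c5 = 4.
The 3 cells of cage a must have sum 10; hence r3c3 = 3.
Column 4 now contains 5, leaving r3c4 = 4.
Column 5 now contains 4, so r3c5 = 5.
Cage g needs sum 15, so r5c3 = 4.
Cage g needs sum 15; hence r5c4 = 2.
Cage e's pair has difference 1, which forces r5c5 = 3.
Filled in: 4 5 2 3 1 / 2 3 5 1 4 / 1 2 3 4 5 / 3 4 1 5 2 / 5 1 4 2 3.

5 1 4 2 3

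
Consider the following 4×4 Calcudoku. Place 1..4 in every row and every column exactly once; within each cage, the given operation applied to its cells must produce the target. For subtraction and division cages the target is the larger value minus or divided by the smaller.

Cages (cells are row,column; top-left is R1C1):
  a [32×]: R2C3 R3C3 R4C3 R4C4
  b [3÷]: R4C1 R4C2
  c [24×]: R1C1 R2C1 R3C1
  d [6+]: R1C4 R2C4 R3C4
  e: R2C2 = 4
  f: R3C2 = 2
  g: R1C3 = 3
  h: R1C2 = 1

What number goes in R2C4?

Cage h is given; hence R1C2 = 1.
G is a freebie, which forces R1C3 = 3.
Row 1 now contains 3, which forces R1C4 = 2.
Cage e is a single given cell, so R2C2 = 4.
Cage f is given, which forces R3C2 = 2.
Column 2 already has 1, which forces R4C2 = 3.
Cage a needs product 32, which forces R4C4 = 4.
Row 1 now contains 2, which forces R1C1 = 4.
Cage c needs product 24, which forces R2C1 = 2.
Row 2 already has 2; hence R2C3 = 1.
1 is placed in row 2, which forces R2C4 = 3.
The 3 cells of cage c must have product 24; hence R3C1 = 3.
Cage a has product 32, which forces R3C3 = 4.
Column 4 now contains 3, leaving R3C4 = 1.
3 is placed in row 4; hence R4C1 = 1.
1 is placed in column 3, which forces R4C3 = 2.
Filled in: 4 1 3 2 / 2 4 1 3 / 3 2 4 1 / 1 3 2 4.

3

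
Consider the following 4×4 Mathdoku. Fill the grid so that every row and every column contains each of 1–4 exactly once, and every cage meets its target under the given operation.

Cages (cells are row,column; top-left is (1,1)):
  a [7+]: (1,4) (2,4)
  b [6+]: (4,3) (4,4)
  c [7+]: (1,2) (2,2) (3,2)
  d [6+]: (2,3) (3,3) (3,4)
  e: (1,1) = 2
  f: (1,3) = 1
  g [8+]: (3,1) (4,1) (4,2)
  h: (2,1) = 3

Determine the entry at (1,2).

E is a freebie, which forces (1,1) = 2.
Cage f is given, leaving (1,3) = 1.
Cage h is a single given cell, which forces (2,1) = 3.
Row 2 already has 3; hence (2,3) = 2.
Row 2 already has 3; hence (2,4) = 4.
Column 3 already has 2, which forces (4,3) = 4.
Column 4 now contains 4; hence (4,4) = 2.
Row 1 already has 1, so (1,2) = 4.
Column 4 now contains 4, leaving (1,4) = 3.
Row 2 already has 4, so (2,2) = 1.
Cage g needs sum 8; hence (3,1) = 4.
The 3 cells of cage c must have sum 7, which forces (3,2) = 2.
4 is placed in column 3, which forces (3,3) = 3.
The 3 cells of cage d must have sum 6, leaving (3,4) = 1.
4 is placed in row 4, so (4,1) = 1.
Cage g needs sum 8, leaving (4,2) = 3.
The full grid is 2 4 1 3 / 3 1 2 4 / 4 2 3 1 / 1 3 4 2.

4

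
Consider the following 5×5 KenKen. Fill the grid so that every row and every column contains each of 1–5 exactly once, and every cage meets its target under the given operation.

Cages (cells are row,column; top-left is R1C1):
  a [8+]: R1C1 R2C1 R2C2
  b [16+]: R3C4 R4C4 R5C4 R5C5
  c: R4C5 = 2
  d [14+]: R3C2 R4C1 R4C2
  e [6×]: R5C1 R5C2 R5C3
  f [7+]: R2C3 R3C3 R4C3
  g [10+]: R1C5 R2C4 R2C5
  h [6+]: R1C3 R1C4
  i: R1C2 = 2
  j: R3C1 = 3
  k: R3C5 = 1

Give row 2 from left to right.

Cage i is given, which forces R1C2 = 2.
Cage j is given, so R3C1 = 3.
Cage d has sum 14, which forces R3C2 = 5.
K is a freebie, leaving R3C5 = 1.
Cage d has sum 14; hence R4C1 = 5.
The 3 cells of cage d must have sum 14, so R4C2 = 4.
Cage c is a single given cell, which forces R4C5 = 2.
The 3 cells of cage a must have sum 8; hence R2C2 = 3.
Cage b has sum 16, so R3C4 = 4.
Row 4 already has 2, which forces R4C3 = 1.
Row 4 already has 2; hence R4C4 = 3.
Column 2 already has 3, so R5C2 = 1.
Cage b has sum 16, leaving R5C4 = 5.
The 4 cells of cage b must have sum 16; hence R5C5 = 4.
Column 3 now contains 1, so R1C3 = 5.
5 is placed in column 4, so R1C4 = 1.
Cage g needs sum 10, so R1C5 = 3.
Cage f needs sum 7, so R2C3 = 4.
Cage g has sum 10, so R2C4 = 2.
Column 5 already has 4, which forces R2C5 = 5.
Row 3 already has 4, which forces R3C3 = 2.
1 is placed in row 5; hence R5C1 = 2.
Cage e has product 6, so R5C3 = 3.
Row 1 now contains 1, leaving R1C1 = 4.
Row 2 now contains 4, leaving R2C1 = 1.
The full grid is 4 2 5 1 3 / 1 3 4 2 5 / 3 5 2 4 1 / 5 4 1 3 2 / 2 1 3 5 4.

1 3 4 2 5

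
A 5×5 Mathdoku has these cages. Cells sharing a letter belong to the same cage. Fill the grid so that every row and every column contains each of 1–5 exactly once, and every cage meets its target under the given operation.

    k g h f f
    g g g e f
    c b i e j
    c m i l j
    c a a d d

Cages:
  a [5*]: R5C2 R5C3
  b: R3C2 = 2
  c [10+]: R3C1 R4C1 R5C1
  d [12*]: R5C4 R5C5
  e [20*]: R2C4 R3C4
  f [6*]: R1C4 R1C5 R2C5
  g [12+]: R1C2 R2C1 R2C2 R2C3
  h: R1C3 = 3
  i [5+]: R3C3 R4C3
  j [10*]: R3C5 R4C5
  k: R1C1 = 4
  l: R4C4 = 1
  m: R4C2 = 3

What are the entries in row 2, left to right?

K is a freebie, leaving R1C1 = 4.
H is a freebie, which forces R1C3 = 3.
Cage b is given, so R3C2 = 2.
Row 3 now contains 2, so R3C5 = 5.
Cage m is given; hence R4C2 = 3.
Cage l is a single given cell, leaving R4C4 = 1.
Column 5 already has 5, so R4C5 = 2.
Column 4 now contains 1, so R1C4 = 2.
Column 5 now contains 2, so R1C5 = 1.
Cage e's pair has product 20, so R2C4 = 5.
Cage f has product 6, which forces R2C5 = 3.
Cage c has sum 10, so R3C1 = 3.
The two cells of cage i must have sum 5, so R3C3 = 1.
Row 3 now contains 5, leaving R3C4 = 4.
2 is placed in row 4, leaving R4C1 = 5.
2 is placed in row 4; hence R4C3 = 4.
Cage c has sum 10, leaving R5C1 = 2.
Column 3 now contains 1, leaving R5C3 = 5.
4 is placed in column 4, leaving R5C4 = 3.
Column 5 now contains 3, so R5C5 = 4.
Row 1 now contains 1; hence R1C2 = 5.
2 is placed in column 1, leaving R2C1 = 1.
Cage g needs sum 12, which forces R2C2 = 4.
Column 3 now contains 4; hence R2C3 = 2.
Row 5 now contains 5, so R5C2 = 1.
Filled in: 4 5 3 2 1 / 1 4 2 5 3 / 3 2 1 4 5 / 5 3 4 1 2 / 2 1 5 3 4.

1 4 2 5 3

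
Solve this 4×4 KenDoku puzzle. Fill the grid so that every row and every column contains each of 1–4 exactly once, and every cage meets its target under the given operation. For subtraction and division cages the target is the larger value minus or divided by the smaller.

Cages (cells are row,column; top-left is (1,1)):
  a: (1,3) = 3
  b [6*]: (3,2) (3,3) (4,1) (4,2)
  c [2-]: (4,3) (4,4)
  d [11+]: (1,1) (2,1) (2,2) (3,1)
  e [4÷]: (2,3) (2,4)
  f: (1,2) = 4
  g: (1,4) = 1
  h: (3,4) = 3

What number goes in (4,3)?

Cage f is a single given cell; hence (1,2) = 4.
Cage a is a single given cell, which forces (1,3) = 3.
G is a freebie; hence (1,4) = 1.
Column 4 now contains 1, which forces (2,4) = 4.
Cage h is a single given cell, which forces (3,4) = 3.
Column 4 now contains 3, leaving (4,4) = 2.
Row 1 now contains 1, so (1,1) = 2.
Cage d has sum 11, which forces (2,1) = 3.
Cage d has sum 11, which forces (2,2) = 2.
4 is placed in row 2, leaving (2,3) = 1.
The 4 cells of cage d must have sum 11, so (3,1) = 4.
2 is placed in column 2, leaving (3,2) = 1.
Column 3 now contains 1, leaving (3,3) = 2.
Column 1 already has 3, leaving (4,1) = 1.
Column 2 now contains 1; hence (4,2) = 3.
The two cells of cage c must have difference 2, so (4,3) = 4.
Filled in: 2 4 3 1 / 3 2 1 4 / 4 1 2 3 / 1 3 4 2.

4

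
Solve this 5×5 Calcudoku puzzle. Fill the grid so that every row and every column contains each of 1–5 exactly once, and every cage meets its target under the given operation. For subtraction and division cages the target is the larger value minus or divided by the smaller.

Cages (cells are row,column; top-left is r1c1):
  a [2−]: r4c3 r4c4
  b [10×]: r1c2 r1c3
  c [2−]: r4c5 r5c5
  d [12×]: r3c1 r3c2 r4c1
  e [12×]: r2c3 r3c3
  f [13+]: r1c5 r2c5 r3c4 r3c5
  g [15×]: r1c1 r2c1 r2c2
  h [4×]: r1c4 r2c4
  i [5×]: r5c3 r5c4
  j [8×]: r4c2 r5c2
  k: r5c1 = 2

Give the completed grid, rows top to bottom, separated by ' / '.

3 5 2 1 4 / 5 1 3 4 2 / 1 3 4 2 5 / 4 2 5 3 1 / 2 4 1 5 3

Cage k is a single given cell, leaving r5c1 = 2.
Row 5 now contains 2, so r5c2 = 4.
4 is placed in column 2, which forces r4c2 = 2.
2 is placed in column 2, which forces r1c2 = 5.
Cage b's pair has product 10, which forces r1c3 = 2.
Cage g has product 15; hence r2c1 = 5.
The only place for 2 in row 2 is r2c5.
The only place for 2 in row 3 is r3c4.
The 4 cells of cage f must have sum 13, which forces r1c5 = 4.
Cage f has sum 13, so r3c5 = 5.
Row 1 already has 4; hence r1c4 = 1.
Cage h needs two cells with product 4, leaving r2c4 = 4.
Column 4 already has 1; hence r5c4 = 5.
Row 1 already has 1, leaving r1c1 = 3.
Cage g needs product 15, leaving r2c2 = 1.
Row 2 now contains 4, which forces r2c3 = 3.
Column 2 already has 1, so r3c2 = 3.
The two cells of cage e must have product 12, which forces r3c3 = 4.
Column 4 already has 5, which forces r4c4 = 3.
Row 4 already has 3, so r4c5 = 1.
Row 5 now contains 5; hence r5c3 = 1.
1 is placed in column 5; hence r5c5 = 3.
4 is placed in row 3; hence r3c1 = 1.
1 is placed in row 4, so r4c1 = 4.
1 is placed in row 4, leaving r4c3 = 5.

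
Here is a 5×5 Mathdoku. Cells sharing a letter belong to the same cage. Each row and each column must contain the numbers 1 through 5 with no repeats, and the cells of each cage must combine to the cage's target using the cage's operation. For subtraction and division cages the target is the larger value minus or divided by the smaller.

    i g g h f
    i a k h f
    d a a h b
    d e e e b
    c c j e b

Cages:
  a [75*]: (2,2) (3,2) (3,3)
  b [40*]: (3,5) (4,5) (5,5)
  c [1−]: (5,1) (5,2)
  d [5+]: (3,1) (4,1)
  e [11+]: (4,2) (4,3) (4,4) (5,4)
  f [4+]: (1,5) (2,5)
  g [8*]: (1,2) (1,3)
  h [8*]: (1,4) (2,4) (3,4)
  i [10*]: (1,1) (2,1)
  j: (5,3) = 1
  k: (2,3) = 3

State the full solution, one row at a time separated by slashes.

5 2 4 1 3 / 2 5 3 4 1 / 1 3 5 2 4 / 4 1 2 3 5 / 3 4 1 5 2

Cage a has product 75, so (2,2) = 5.
Cage k is given; hence (2,3) = 3.
Row 2 already has 3, so (2,5) = 1.
Cage a needs product 75, leaving (3,2) = 3.
The 3 cells of cage a must have product 75; hence (3,3) = 5.
Cage j is given, so (5,3) = 1.
Cage i needs two cells with product 10, which forces (1,1) = 5.
1 is placed in column 5, which forces (1,5) = 3.
Row 2 now contains 5, which forces (2,1) = 2.
Row 2 already has 2, leaving (2,4) = 4.
Column 1 now contains 5, leaving (5,1) = 3.
Cage e needs sum 11, so (4,4) = 3.
Row 1 needs a 1, and only (1,4) is open for it.
Column 4 already has 1, which forces (3,4) = 2.
2 is placed in row 3, so (3,5) = 4.
Column 4 already has 2, so (5,4) = 5.
Row 5 already has 5; hence (5,5) = 2.
Row 3 already has 4, so (3,1) = 1.
Cage d needs two cells with sum 5, so (4,1) = 4.
The 4 cells of cage e must have sum 11, which forces (4,2) = 1.
The 4 cells of cage e must have sum 11, so (4,3) = 2.
2 is placed in column 5; hence (4,5) = 5.
Row 5 now contains 2, so (5,2) = 4.
Column 2 already has 4; hence (1,2) = 2.
Column 3 now contains 2; hence (1,3) = 4.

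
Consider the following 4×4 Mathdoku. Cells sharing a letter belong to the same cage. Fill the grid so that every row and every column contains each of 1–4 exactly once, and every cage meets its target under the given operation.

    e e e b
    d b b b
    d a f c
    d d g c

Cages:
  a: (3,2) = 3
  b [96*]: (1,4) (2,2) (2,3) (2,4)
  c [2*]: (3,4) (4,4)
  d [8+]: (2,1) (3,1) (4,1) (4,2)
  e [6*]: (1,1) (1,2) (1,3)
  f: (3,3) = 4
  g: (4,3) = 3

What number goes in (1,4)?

4

The 4 cells of cage b must have product 96, which forces (1,4) = 4.
Cage a is given, which forces (3,2) = 3.
Cage f is given, leaving (3,3) = 4.
G is a freebie, leaving (4,3) = 3.
Cage e needs product 6, which forces (1,1) = 3.
Cage b has product 96, leaving (2,2) = 4.
Column 3 now contains 3, which forces (2,3) = 2.
Cage b has product 96; hence (2,4) = 3.
Cage e needs product 6; hence (1,2) = 2.
Column 3 already has 2, leaving (1,3) = 1.
Row 2 now contains 2; hence (2,1) = 1.
Cage d needs sum 8; hence (3,1) = 2.
Row 3 already has 2; hence (3,4) = 1.
Cage d has sum 8, so (4,1) = 4.
The 4 cells of cage d must have sum 8, which forces (4,2) = 1.
Column 4 already has 1, which forces (4,4) = 2.
Filled in: 3 2 1 4 / 1 4 2 3 / 2 3 4 1 / 4 1 3 2.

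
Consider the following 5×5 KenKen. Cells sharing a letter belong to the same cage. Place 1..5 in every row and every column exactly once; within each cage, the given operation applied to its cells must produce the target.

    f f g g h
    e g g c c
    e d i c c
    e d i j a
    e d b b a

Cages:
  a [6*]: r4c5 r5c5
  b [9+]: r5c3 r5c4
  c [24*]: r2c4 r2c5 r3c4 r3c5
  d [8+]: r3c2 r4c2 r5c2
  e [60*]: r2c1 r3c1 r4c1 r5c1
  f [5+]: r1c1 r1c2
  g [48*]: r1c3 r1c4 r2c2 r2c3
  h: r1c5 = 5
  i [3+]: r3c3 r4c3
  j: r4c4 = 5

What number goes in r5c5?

Cage h is a single given cell, so r1c5 = 5.
Cage j is given, so r4c4 = 5.
Column 4 already has 5, leaving r5c4 = 4.
Row 5 now contains 4, leaving r5c3 = 5.
The only place for 5 in row 2 is r2c1.
The only place for 5 in row 3 is r3c2.
Row 4 needs a 4, and only r4c1 is open for it.
Row 3 needs a 4, and only r3c5 is open for it.
In row 4, 3 can only go at r4c5, so r4c5 = 3.
3 is placed in column 5, so r5c5 = 2.
Column 5 now contains 2, so r2c5 = 1.
Cage d has sum 8, leaving r4c2 = 2.
2 is placed in row 4; hence r4c3 = 1.
Row 5 already has 2, so r5c2 = 1.
Cage e has product 60, leaving r3c1 = 1.
Column 3 now contains 1; hence r3c3 = 2.
Row 3 already has 2, so r3c4 = 3.
Row 5 now contains 1, so r5c1 = 3.
Column 1 already has 1, which forces r1c1 = 2.
Cage f needs two cells with sum 5, so r1c2 = 3.
The 4 cells of cage g must have product 48, leaving r1c3 = 4.
Cage g needs product 48, which forces r1c4 = 1.
The 4 cells of cage g must have product 48, so r2c2 = 4.
Column 3 now contains 2, which forces r2c3 = 3.
Column 4 already has 3, leaving r2c4 = 2.
Filled in: 2 3 4 1 5 / 5 4 3 2 1 / 1 5 2 3 4 / 4 2 1 5 3 / 3 1 5 4 2.

2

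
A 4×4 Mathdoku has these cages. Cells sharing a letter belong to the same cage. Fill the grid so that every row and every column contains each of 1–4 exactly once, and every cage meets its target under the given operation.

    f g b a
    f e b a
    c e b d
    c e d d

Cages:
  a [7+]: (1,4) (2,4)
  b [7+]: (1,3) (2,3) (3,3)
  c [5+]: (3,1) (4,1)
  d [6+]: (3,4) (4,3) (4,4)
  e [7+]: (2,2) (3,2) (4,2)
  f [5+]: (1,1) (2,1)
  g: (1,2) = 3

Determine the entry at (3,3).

Cage g is a single given cell, which forces (1,2) = 3.
Row 1 already has 3, leaving (1,4) = 4.
Column 4 now contains 4, so (2,4) = 3.
Cage f needs two cells with sum 5, which forces (1,1) = 1.
Row 1 now contains 1; hence (1,3) = 2.
The two cells of cage f must have sum 5; hence (2,1) = 4.
Row 2 already has 4, so (2,3) = 1.
Column 3 already has 1, so (3,3) = 4.
The 3 cells of cage d must have sum 6, which forces (4,3) = 3.
1 is placed in row 2, leaving (2,2) = 2.
Cage c needs two cells with sum 5, which forces (3,1) = 3.
The 3 cells of cage e must have sum 7, which forces (3,2) = 1.
Row 3 already has 1, so (3,4) = 2.
Row 4 already has 3, which forces (4,1) = 2.
The 3 cells of cage e must have sum 7; hence (4,2) = 4.
2 is placed in column 4, so (4,4) = 1.
Completed grid: 1 3 2 4 / 4 2 1 3 / 3 1 4 2 / 2 4 3 1.

4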